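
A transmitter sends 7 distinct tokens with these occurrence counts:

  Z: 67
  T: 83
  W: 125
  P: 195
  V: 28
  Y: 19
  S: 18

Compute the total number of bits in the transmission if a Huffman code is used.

1304

Merge the two smallest weights repeatedly:
S(18) + Y(19) → 37
V(28) + 37 → 65
65 + Z(67) → 132
T(83) + W(125) → 208
132 + P(195) → 327
208 + 327 → 535
Total encoded bits = sum of merged weights = 37 + 65 + 132 + 208 + 327 + 535 = 1304.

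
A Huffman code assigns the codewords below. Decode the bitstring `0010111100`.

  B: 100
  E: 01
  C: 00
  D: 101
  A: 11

CDAB

Read left to right; each codeword is recognised as soon as it completes (prefix code):
  00→C | 101→D | 11→A | 100→B
Decoded message: CDAB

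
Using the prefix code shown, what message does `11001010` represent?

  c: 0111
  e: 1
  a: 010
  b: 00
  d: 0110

Read left to right; each codeword is recognised as soon as it completes (prefix code):
  1→e | 1→e | 00→b | 1→e | 010→a
Decoded message: eebea

eebea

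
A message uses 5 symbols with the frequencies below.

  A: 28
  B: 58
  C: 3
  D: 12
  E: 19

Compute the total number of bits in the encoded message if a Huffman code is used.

231

Greedily combine the two least-frequent nodes:
merge C(3) and D(12): 15
merge 15 and E(19): 34
merge A(28) and 34: 62
merge B(58) and 62: 120
The encoded length is the sum of every internal node's weight: 15 + 34 + 62 + 120 = 231 bits.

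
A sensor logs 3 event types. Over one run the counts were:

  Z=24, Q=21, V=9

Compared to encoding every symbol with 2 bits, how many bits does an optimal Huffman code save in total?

Fixed-length: 2 bits × 54 symbols = 108 bits.
Huffman merges:
combine V(9), Q(21) → 30
combine Z(24), 30 → 54
Huffman total = 30 + 54 = 84 bits.
Saving = 108 − 84 = 24 bits.

24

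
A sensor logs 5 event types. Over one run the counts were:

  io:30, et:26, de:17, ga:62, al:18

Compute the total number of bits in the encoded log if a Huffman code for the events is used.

335

Greedily combine the two least-frequent nodes:
de(17) + al(18) → 35
et(26) + io(30) → 56
35 + 56 → 91
ga(62) + 91 → 153
Total encoded bits = sum of merged weights = 35 + 56 + 91 + 153 = 335.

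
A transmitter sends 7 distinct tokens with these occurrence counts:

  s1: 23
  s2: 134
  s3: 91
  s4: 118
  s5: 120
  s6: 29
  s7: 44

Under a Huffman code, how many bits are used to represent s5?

2

Huffman merges, smallest pair first:
combine s1(23), s6(29) → 52
combine s7(44), 52 → 96
combine s3(91), 96 → 187
combine s4(118), s5(120) → 238
combine s2(134), 187 → 321
combine 238, 321 → 559
The subtree containing s5 is merged 2 times, so code length = 2.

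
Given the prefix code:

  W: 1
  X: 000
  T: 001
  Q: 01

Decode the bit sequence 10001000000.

Read left to right; each codeword is recognised as soon as it completes (prefix code):
  1→W | 000→X | 1→W | 000→X | 000→X
Decoded message: WXWXX

WXWXX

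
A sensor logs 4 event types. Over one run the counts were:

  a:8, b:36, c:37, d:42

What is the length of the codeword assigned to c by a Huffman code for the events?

2

Repeatedly merge the two smallest:
a(8) + b(36) → 44
c(37) + d(42) → 79
44 + 79 → 123
c's leaf is at depth 2, giving a 2-bit codeword.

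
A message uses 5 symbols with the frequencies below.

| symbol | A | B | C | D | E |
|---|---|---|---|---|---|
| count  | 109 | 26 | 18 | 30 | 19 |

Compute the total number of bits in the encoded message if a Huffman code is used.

Build the Huffman tree bottom-up:
combine C(18), E(19) → 37
combine B(26), D(30) → 56
combine 37, 56 → 93
combine 93, A(109) → 202
The encoded length is the sum of every internal node's weight: 37 + 56 + 93 + 202 = 388 bits.

388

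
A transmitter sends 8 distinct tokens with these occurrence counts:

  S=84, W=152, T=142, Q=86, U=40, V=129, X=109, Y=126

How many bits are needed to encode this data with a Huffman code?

2576

Merge the two smallest weights repeatedly:
U(40) + S(84) → 124
Q(86) + X(109) → 195
124 + Y(126) → 250
V(129) + T(142) → 271
W(152) + 195 → 347
250 + 271 → 521
347 + 521 → 868
The encoded length is the sum of every internal node's weight: 124 + 195 + 250 + 271 + 347 + 521 + 868 = 2576 bits.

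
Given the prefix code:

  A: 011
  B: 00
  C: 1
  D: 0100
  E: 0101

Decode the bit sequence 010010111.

DCAC

Read left to right; each codeword is recognised as soon as it completes (prefix code):
  0100→D | 1→C | 011→A | 1→C
Decoded message: DCAC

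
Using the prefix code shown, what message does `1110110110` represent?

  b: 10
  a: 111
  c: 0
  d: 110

acdd

Read left to right; each codeword is recognised as soon as it completes (prefix code):
  111→a | 0→c | 110→d | 110→d
Decoded message: acdd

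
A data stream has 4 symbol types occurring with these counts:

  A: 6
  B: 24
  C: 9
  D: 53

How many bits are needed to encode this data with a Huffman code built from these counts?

Greedily combine the two least-frequent nodes:
combine A(6), C(9) → 15
combine 15, B(24) → 39
combine 39, D(53) → 92
The encoded length is the sum of every internal node's weight: 15 + 39 + 92 = 146 bits.

146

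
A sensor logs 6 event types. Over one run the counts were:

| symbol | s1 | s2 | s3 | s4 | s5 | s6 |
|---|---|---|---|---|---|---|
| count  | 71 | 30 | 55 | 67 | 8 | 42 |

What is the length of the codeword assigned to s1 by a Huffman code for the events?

Repeatedly merge the two smallest:
combine s5(8), s2(30) → 38
combine 38, s6(42) → 80
combine s3(55), s4(67) → 122
combine s1(71), 80 → 151
combine 122, 151 → 273
s1's leaf is at depth 2, giving a 2-bit codeword.

2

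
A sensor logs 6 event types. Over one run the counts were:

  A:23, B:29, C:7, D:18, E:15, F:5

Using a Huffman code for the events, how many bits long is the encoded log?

233

Merge the two smallest weights repeatedly:
merge F(5) and C(7): 12
merge 12 and E(15): 27
merge D(18) and A(23): 41
merge 27 and B(29): 56
merge 41 and 56: 97
Each symbol's bit-cost is frequency × depth; summing gives 233 bits (equivalently 12 + 27 + 41 + 56 + 97).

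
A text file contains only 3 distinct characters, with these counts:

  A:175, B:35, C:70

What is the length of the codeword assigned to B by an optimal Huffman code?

2

Repeatedly merge the two smallest:
B(35) + C(70) → 105
105 + A(175) → 280
B sits 2 levels below the root, so its codeword is 2 bits.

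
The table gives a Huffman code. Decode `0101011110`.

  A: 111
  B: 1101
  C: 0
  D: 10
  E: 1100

Read left to right; each codeword is recognised as soon as it completes (prefix code):
  0→C | 10→D | 10→D | 111→A | 10→D
Decoded message: CDDAD

CDDAD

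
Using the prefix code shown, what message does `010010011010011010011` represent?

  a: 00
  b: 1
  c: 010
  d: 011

ccdcdcd

Read left to right; each codeword is recognised as soon as it completes (prefix code):
  010→c | 010→c | 011→d | 010→c | 011→d | 010→c | 011→d
Decoded message: ccdcdcd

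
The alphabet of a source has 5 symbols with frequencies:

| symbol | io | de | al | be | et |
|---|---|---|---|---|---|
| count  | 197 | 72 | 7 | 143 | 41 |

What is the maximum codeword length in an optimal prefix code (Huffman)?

4

Merge the two lowest-weight nodes at each step:
merge al(7) and et(41): 48
merge 48 and de(72): 120
merge 120 and be(143): 263
merge io(197) and 263: 460
The rarest symbols sit at the bottom; the longest codeword is 4 bits.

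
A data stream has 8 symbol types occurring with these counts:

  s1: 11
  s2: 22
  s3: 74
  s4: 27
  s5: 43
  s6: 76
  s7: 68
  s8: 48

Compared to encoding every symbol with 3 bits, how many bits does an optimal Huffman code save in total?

Fixed-length: 3 bits × 369 symbols = 1107 bits.
Huffman merges:
s1(11) + s2(22) → 33
s4(27) + 33 → 60
s5(43) + s8(48) → 91
60 + s7(68) → 128
s3(74) + s6(76) → 150
91 + 128 → 219
150 + 219 → 369
Huffman total = 33 + 60 + 91 + 128 + 150 + 219 + 369 = 1050 bits.
Saving = 1107 − 1050 = 57 bits.

57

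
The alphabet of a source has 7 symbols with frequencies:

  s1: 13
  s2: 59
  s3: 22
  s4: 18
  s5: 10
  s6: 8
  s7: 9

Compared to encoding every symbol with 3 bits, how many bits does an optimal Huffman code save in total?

Fixed-length: 3 bits × 139 symbols = 417 bits.
Huffman merges:
combine s6(8), s7(9) → 17
combine s5(10), s1(13) → 23
combine 17, s4(18) → 35
combine s3(22), 23 → 45
combine 35, 45 → 80
combine s2(59), 80 → 139
Huffman total = 17 + 23 + 35 + 45 + 80 + 139 = 339 bits.
Saving = 417 − 339 = 78 bits.

78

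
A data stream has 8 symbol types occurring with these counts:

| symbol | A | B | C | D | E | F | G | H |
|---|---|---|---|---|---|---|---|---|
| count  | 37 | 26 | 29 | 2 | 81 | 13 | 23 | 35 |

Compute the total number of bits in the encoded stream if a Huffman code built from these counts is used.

Greedily combine the two least-frequent nodes:
combine D(2), F(13) → 15
combine 15, G(23) → 38
combine B(26), C(29) → 55
combine H(35), A(37) → 72
combine 38, 55 → 93
combine 72, E(81) → 153
combine 93, 153 → 246
The encoded length is the sum of every internal node's weight: 15 + 38 + 55 + 72 + 93 + 153 + 246 = 672 bits.

672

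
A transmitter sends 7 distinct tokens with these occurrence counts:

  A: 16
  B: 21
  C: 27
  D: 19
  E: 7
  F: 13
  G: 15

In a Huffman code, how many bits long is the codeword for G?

Build the tree from the bottom:
combine E(7), F(13) → 20
combine G(15), A(16) → 31
combine D(19), 20 → 39
combine B(21), C(27) → 48
combine 31, 39 → 70
combine 48, 70 → 118
G's leaf is at depth 3, giving a 3-bit codeword.

3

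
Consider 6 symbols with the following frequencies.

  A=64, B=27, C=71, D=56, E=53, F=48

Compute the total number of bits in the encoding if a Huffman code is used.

822

Merge the two smallest weights repeatedly:
merge B(27) and F(48): 75
merge E(53) and D(56): 109
merge A(64) and C(71): 135
merge 75 and 109: 184
merge 135 and 184: 319
Total encoded bits = sum of merged weights = 75 + 109 + 135 + 184 + 319 = 822.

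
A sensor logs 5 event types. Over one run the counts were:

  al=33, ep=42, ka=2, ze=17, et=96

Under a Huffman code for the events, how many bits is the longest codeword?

4

Merge the two lowest-weight nodes at each step:
merge ka(2) and ze(17): 19
merge 19 and al(33): 52
merge ep(42) and 52: 94
merge 94 and et(96): 190
The rarest symbols sit at the bottom; the longest codeword is 4 bits.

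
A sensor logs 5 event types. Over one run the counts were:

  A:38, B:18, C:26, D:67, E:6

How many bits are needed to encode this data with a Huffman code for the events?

317

Merge the two smallest weights repeatedly:
E(6) + B(18) → 24
24 + C(26) → 50
A(38) + 50 → 88
D(67) + 88 → 155
Each symbol's bit-cost is frequency × depth; summing gives 317 bits (equivalently 24 + 50 + 88 + 155).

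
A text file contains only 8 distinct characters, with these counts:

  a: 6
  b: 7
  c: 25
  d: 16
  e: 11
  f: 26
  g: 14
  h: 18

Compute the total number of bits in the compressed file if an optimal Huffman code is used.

Greedily combine the two least-frequent nodes:
combine a(6), b(7) → 13
combine e(11), 13 → 24
combine g(14), d(16) → 30
combine h(18), 24 → 42
combine c(25), f(26) → 51
combine 30, 42 → 72
combine 51, 72 → 123
Each symbol's bit-cost is frequency × depth; summing gives 355 bits (equivalently 13 + 24 + 30 + 42 + 51 + 72 + 123).

355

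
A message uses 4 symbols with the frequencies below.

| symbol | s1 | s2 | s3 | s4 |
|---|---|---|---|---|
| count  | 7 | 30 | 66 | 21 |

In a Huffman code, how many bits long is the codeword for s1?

Repeatedly merge the two smallest:
merge s1(7) and s4(21): 28
merge 28 and s2(30): 58
merge 58 and s3(66): 124
The subtree containing s1 is merged 3 times, so code length = 3.

3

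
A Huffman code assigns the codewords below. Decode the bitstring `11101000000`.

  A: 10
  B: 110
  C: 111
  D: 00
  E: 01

CEDDD

Read left to right; each codeword is recognised as soon as it completes (prefix code):
  111→C | 01→E | 00→D | 00→D | 00→D
Decoded message: CEDDD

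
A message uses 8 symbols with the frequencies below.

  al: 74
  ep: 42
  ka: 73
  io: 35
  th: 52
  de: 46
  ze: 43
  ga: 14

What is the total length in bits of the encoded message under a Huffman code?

1112

Build the Huffman tree bottom-up:
ga(14) + io(35) → 49
ep(42) + ze(43) → 85
de(46) + 49 → 95
th(52) + ka(73) → 125
al(74) + 85 → 159
95 + 125 → 220
159 + 220 → 379
Each symbol's bit-cost is frequency × depth; summing gives 1112 bits (equivalently 49 + 85 + 95 + 125 + 159 + 220 + 379).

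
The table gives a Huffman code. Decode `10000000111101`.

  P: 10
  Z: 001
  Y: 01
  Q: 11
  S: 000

PSSQQY

Read left to right; each codeword is recognised as soon as it completes (prefix code):
  10→P | 000→S | 000→S | 11→Q | 11→Q | 01→Y
Decoded message: PSSQQY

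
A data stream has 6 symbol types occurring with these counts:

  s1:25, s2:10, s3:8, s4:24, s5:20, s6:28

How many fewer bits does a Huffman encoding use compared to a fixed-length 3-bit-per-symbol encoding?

Fixed-length: 3 bits × 115 symbols = 345 bits.
Huffman merges:
combine s3(8), s2(10) → 18
combine 18, s5(20) → 38
combine s4(24), s1(25) → 49
combine s6(28), 38 → 66
combine 49, 66 → 115
Huffman total = 18 + 38 + 49 + 66 + 115 = 286 bits.
Saving = 345 − 286 = 59 bits.

59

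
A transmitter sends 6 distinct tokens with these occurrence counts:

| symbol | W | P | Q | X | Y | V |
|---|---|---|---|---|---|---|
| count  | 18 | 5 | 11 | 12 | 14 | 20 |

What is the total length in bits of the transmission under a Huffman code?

202

Greedily combine the two least-frequent nodes:
P(5) + Q(11) → 16
X(12) + Y(14) → 26
16 + W(18) → 34
V(20) + 26 → 46
34 + 46 → 80
Each symbol's bit-cost is frequency × depth; summing gives 202 bits (equivalently 16 + 26 + 34 + 46 + 80).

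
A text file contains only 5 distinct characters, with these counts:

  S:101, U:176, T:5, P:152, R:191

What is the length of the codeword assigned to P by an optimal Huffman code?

Repeatedly merge the two smallest:
merge T(5) and S(101): 106
merge 106 and P(152): 258
merge U(176) and R(191): 367
merge 258 and 367: 625
P sits 2 levels below the root, so its codeword is 2 bits.

2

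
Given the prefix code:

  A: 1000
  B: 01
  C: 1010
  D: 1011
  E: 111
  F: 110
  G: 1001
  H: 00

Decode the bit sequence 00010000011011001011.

Read left to right; each codeword is recognised as soon as it completes (prefix code):
  00→H | 01→B | 00→H | 00→H | 01→B | 1011→D | 00→H | 1011→D
Decoded message: HBHHBDHD

HBHHBDHD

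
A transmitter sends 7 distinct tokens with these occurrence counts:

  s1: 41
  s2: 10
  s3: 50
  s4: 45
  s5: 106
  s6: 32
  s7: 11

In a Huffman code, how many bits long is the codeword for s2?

5

Build the tree from the bottom:
s2(10) + s7(11) → 21
21 + s6(32) → 53
s1(41) + s4(45) → 86
s3(50) + 53 → 103
86 + 103 → 189
s5(106) + 189 → 295
s2's leaf is at depth 5, giving a 5-bit codeword.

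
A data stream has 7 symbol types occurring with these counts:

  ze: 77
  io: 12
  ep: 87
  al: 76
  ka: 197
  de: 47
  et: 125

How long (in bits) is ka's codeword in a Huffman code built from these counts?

Huffman merges, smallest pair first:
io(12) + de(47) → 59
59 + al(76) → 135
ze(77) + ep(87) → 164
et(125) + 135 → 260
164 + ka(197) → 361
260 + 361 → 621
ka sits 2 levels below the root, so its codeword is 2 bits.

2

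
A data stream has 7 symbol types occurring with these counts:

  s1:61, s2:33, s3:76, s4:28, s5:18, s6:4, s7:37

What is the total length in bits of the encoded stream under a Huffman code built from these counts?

Build the Huffman tree bottom-up:
merge s6(4) and s5(18): 22
merge 22 and s4(28): 50
merge s2(33) and s7(37): 70
merge 50 and s1(61): 111
merge 70 and s3(76): 146
merge 111 and 146: 257
Each symbol's bit-cost is frequency × depth; summing gives 656 bits (equivalently 22 + 50 + 70 + 111 + 146 + 257).

656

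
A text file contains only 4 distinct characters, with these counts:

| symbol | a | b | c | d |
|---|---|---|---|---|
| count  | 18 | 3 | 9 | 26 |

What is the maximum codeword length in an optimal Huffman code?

Merge the two lowest-weight nodes at each step:
merge b(3) and c(9): 12
merge 12 and a(18): 30
merge d(26) and 30: 56
The rarest symbols sit at the bottom; the longest codeword is 3 bits.

3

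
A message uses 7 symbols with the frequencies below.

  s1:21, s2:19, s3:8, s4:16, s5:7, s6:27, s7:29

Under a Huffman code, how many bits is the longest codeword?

4

Merge the two lowest-weight nodes at each step:
s5(7) + s3(8) → 15
15 + s4(16) → 31
s2(19) + s1(21) → 40
s6(27) + s7(29) → 56
31 + 40 → 71
56 + 71 → 127
The rarest symbols sit at the bottom; the longest codeword is 4 bits.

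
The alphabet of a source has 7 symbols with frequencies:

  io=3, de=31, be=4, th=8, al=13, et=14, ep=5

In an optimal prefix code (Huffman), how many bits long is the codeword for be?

5

Huffman merges, smallest pair first:
io(3) + be(4) → 7
ep(5) + 7 → 12
th(8) + 12 → 20
al(13) + et(14) → 27
20 + 27 → 47
de(31) + 47 → 78
be's leaf is at depth 5, giving a 5-bit codeword.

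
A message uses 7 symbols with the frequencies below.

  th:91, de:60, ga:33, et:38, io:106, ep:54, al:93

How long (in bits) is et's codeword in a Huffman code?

Repeatedly merge the two smallest:
combine ga(33), et(38) → 71
combine ep(54), de(60) → 114
combine 71, th(91) → 162
combine al(93), io(106) → 199
combine 114, 162 → 276
combine 199, 276 → 475
et sits 4 levels below the root, so its codeword is 4 bits.

4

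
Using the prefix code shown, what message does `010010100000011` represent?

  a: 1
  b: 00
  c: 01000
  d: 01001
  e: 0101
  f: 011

dcbf

Read left to right; each codeword is recognised as soon as it completes (prefix code):
  01001→d | 01000→c | 00→b | 011→f
Decoded message: dcbf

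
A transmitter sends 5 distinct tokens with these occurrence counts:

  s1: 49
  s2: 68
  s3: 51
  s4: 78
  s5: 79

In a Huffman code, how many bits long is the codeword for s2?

Build the tree from the bottom:
s1(49) + s3(51) → 100
s2(68) + s4(78) → 146
s5(79) + 100 → 179
146 + 179 → 325
s2 sits 2 levels below the root, so its codeword is 2 bits.

2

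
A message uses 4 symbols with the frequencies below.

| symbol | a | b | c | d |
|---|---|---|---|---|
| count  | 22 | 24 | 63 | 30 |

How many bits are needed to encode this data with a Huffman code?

Build the Huffman tree bottom-up:
combine a(22), b(24) → 46
combine d(30), 46 → 76
combine c(63), 76 → 139
The encoded length is the sum of every internal node's weight: 46 + 76 + 139 = 261 bits.

261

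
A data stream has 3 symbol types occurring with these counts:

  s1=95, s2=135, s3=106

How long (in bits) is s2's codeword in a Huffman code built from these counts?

Huffman merges, smallest pair first:
combine s1(95), s3(106) → 201
combine s2(135), 201 → 336
s2 is a child of the root — depth 1, so its codeword is a single bit.

1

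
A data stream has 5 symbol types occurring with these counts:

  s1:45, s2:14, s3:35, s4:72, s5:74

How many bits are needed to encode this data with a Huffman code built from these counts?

Greedily combine the two least-frequent nodes:
combine s2(14), s3(35) → 49
combine s1(45), 49 → 94
combine s4(72), s5(74) → 146
combine 94, 146 → 240
The encoded length is the sum of every internal node's weight: 49 + 94 + 146 + 240 = 529 bits.

529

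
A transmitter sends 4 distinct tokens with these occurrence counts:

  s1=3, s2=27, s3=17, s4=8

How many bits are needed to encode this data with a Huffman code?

94

Build the Huffman tree bottom-up:
s1(3) + s4(8) → 11
11 + s3(17) → 28
s2(27) + 28 → 55
The encoded length is the sum of every internal node's weight: 11 + 28 + 55 = 94 bits.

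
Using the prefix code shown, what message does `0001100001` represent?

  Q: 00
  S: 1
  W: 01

Read left to right; each codeword is recognised as soon as it completes (prefix code):
  00→Q | 01→W | 1→S | 00→Q | 00→Q | 1→S
Decoded message: QWSQQS

QWSQQS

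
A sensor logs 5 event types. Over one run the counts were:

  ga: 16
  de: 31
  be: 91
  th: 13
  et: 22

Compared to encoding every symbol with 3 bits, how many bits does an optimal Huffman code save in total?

Fixed-length: 3 bits × 173 symbols = 519 bits.
Huffman merges:
merge th(13) and ga(16): 29
merge et(22) and 29: 51
merge de(31) and 51: 82
merge 82 and be(91): 173
Huffman total = 29 + 51 + 82 + 173 = 335 bits.
Saving = 519 − 335 = 184 bits.

184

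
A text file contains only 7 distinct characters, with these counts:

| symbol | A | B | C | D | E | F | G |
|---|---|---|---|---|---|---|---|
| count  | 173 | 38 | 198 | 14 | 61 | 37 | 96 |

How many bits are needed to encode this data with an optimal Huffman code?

Merge the two smallest weights repeatedly:
combine D(14), F(37) → 51
combine B(38), 51 → 89
combine E(61), 89 → 150
combine G(96), 150 → 246
combine A(173), C(198) → 371
combine 246, 371 → 617
The encoded length is the sum of every internal node's weight: 51 + 89 + 150 + 246 + 371 + 617 = 1524 bits.

1524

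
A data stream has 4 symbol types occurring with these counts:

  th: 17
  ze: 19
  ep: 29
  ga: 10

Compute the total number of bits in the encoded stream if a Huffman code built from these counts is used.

Greedily combine the two least-frequent nodes:
merge ga(10) and th(17): 27
merge ze(19) and 27: 46
merge ep(29) and 46: 75
Each symbol's bit-cost is frequency × depth; summing gives 148 bits (equivalently 27 + 46 + 75).

148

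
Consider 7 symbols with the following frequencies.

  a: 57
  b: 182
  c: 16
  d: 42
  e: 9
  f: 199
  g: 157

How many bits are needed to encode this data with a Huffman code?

Greedily combine the two least-frequent nodes:
combine e(9), c(16) → 25
combine 25, d(42) → 67
combine a(57), 67 → 124
combine 124, g(157) → 281
combine b(182), f(199) → 381
combine 281, 381 → 662
Total encoded bits = sum of merged weights = 25 + 67 + 124 + 281 + 381 + 662 = 1540.

1540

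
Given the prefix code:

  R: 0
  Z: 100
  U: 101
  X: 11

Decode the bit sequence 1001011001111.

Read left to right; each codeword is recognised as soon as it completes (prefix code):
  100→Z | 101→U | 100→Z | 11→X | 11→X
Decoded message: ZUZXX

ZUZXX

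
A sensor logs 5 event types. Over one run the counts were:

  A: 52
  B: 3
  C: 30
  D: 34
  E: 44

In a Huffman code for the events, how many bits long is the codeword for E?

Huffman merges, smallest pair first:
merge B(3) and C(30): 33
merge 33 and D(34): 67
merge E(44) and A(52): 96
merge 67 and 96: 163
The subtree containing E is merged 2 times, so code length = 2.

2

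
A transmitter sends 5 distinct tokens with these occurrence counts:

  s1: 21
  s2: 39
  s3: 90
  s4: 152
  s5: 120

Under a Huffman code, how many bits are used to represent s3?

Repeatedly merge the two smallest:
combine s1(21), s2(39) → 60
combine 60, s3(90) → 150
combine s5(120), 150 → 270
combine s4(152), 270 → 422
The subtree containing s3 is merged 3 times, so code length = 3.

3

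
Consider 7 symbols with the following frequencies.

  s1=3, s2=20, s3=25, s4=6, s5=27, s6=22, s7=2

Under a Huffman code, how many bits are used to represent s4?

4

Repeatedly merge the two smallest:
combine s7(2), s1(3) → 5
combine 5, s4(6) → 11
combine 11, s2(20) → 31
combine s6(22), s3(25) → 47
combine s5(27), 31 → 58
combine 47, 58 → 105
s4 sits 4 levels below the root, so its codeword is 4 bits.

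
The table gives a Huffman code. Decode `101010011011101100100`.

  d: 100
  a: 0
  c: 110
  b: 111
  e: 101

Read left to right; each codeword is recognised as soon as it completes (prefix code):
  101→e | 0→a | 100→d | 110→c | 111→b | 0→a | 110→c | 0→a | 100→d
Decoded message: eadcbacad

eadcbacad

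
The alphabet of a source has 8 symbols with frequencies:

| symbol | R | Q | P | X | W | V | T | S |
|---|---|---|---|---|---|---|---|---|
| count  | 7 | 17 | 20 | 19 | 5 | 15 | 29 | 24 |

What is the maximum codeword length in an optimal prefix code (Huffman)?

Merge the two lowest-weight nodes at each step:
W(5) + R(7) → 12
12 + V(15) → 27
Q(17) + X(19) → 36
P(20) + S(24) → 44
27 + T(29) → 56
36 + 44 → 80
56 + 80 → 136
The first pair merged (W, R) ends up deepest, at depth 4.

4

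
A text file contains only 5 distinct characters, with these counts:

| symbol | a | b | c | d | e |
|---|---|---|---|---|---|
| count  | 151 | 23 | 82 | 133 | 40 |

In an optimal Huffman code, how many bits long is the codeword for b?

4

Huffman merges, smallest pair first:
merge b(23) and e(40): 63
merge 63 and c(82): 145
merge d(133) and 145: 278
merge a(151) and 278: 429
b sits 4 levels below the root, so its codeword is 4 bits.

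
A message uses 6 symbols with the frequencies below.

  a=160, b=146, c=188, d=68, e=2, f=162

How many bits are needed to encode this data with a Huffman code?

Merge the two smallest weights repeatedly:
merge e(2) and d(68): 70
merge 70 and b(146): 216
merge a(160) and f(162): 322
merge c(188) and 216: 404
merge 322 and 404: 726
Total encoded bits = sum of merged weights = 70 + 216 + 322 + 404 + 726 = 1738.

1738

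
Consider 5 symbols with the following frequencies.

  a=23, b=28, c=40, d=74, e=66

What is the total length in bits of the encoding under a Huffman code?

Merge the two smallest weights repeatedly:
merge a(23) and b(28): 51
merge c(40) and 51: 91
merge e(66) and d(74): 140
merge 91 and 140: 231
The encoded length is the sum of every internal node's weight: 51 + 91 + 140 + 231 = 513 bits.

513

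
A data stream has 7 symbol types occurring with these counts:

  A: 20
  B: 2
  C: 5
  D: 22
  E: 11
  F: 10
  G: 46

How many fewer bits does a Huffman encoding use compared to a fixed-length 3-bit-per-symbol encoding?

Fixed-length: 3 bits × 116 symbols = 348 bits.
Huffman merges:
merge B(2) and C(5): 7
merge 7 and F(10): 17
merge E(11) and 17: 28
merge A(20) and D(22): 42
merge 28 and 42: 70
merge G(46) and 70: 116
Huffman total = 7 + 17 + 28 + 42 + 70 + 116 = 280 bits.
Saving = 348 − 280 = 68 bits.

68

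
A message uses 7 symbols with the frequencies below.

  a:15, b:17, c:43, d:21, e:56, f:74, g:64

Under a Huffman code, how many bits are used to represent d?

Huffman merges, smallest pair first:
merge a(15) and b(17): 32
merge d(21) and 32: 53
merge c(43) and 53: 96
merge e(56) and g(64): 120
merge f(74) and 96: 170
merge 120 and 170: 290
d sits 4 levels below the root, so its codeword is 4 bits.

4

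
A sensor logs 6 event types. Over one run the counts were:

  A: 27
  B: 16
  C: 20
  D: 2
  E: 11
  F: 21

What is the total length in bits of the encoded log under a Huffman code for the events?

Merge the two smallest weights repeatedly:
D(2) + E(11) → 13
13 + B(16) → 29
C(20) + F(21) → 41
A(27) + 29 → 56
41 + 56 → 97
Each symbol's bit-cost is frequency × depth; summing gives 236 bits (equivalently 13 + 29 + 41 + 56 + 97).

236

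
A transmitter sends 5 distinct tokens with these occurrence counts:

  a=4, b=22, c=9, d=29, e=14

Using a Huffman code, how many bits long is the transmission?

167

Build the Huffman tree bottom-up:
combine a(4), c(9) → 13
combine 13, e(14) → 27
combine b(22), 27 → 49
combine d(29), 49 → 78
Total encoded bits = sum of merged weights = 13 + 27 + 49 + 78 = 167.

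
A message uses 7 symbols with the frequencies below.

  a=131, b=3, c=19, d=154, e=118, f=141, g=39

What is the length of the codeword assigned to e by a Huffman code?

3

Repeatedly merge the two smallest:
combine b(3), c(19) → 22
combine 22, g(39) → 61
combine 61, e(118) → 179
combine a(131), f(141) → 272
combine d(154), 179 → 333
combine 272, 333 → 605
The subtree containing e is merged 3 times, so code length = 3.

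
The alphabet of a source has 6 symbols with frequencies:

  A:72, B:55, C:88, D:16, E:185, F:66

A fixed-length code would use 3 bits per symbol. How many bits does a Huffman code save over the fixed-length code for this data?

Fixed-length: 3 bits × 482 symbols = 1446 bits.
Huffman merges:
merge D(16) and B(55): 71
merge F(66) and 71: 137
merge A(72) and C(88): 160
merge 137 and 160: 297
merge E(185) and 297: 482
Huffman total = 71 + 137 + 160 + 297 + 482 = 1147 bits.
Saving = 1446 − 1147 = 299 bits.

299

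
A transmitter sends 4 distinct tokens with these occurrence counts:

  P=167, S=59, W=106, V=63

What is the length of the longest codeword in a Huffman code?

Merge the two lowest-weight nodes at each step:
combine S(59), V(63) → 122
combine W(106), 122 → 228
combine P(167), 228 → 395
The first pair merged (S, V) ends up deepest, at depth 3.

3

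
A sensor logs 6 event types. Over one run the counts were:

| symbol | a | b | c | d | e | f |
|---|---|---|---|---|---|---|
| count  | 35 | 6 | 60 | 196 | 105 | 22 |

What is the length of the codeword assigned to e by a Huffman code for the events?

2

Build the tree from the bottom:
merge b(6) and f(22): 28
merge 28 and a(35): 63
merge c(60) and 63: 123
merge e(105) and 123: 228
merge d(196) and 228: 424
e sits 2 levels below the root, so its codeword is 2 bits.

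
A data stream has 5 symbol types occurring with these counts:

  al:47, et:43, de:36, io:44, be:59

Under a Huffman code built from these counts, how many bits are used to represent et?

Build the tree from the bottom:
merge de(36) and et(43): 79
merge io(44) and al(47): 91
merge be(59) and 79: 138
merge 91 and 138: 229
The subtree containing et is merged 3 times, so code length = 3.

3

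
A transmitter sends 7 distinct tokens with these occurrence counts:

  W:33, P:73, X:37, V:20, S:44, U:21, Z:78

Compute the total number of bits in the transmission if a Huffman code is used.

Build the Huffman tree bottom-up:
combine V(20), U(21) → 41
combine W(33), X(37) → 70
combine 41, S(44) → 85
combine 70, P(73) → 143
combine Z(78), 85 → 163
combine 143, 163 → 306
Each symbol's bit-cost is frequency × depth; summing gives 808 bits (equivalently 41 + 70 + 85 + 143 + 163 + 306).

808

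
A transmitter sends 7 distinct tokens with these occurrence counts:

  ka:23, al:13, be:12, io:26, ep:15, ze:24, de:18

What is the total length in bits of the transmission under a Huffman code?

Greedily combine the two least-frequent nodes:
be(12) + al(13) → 25
ep(15) + de(18) → 33
ka(23) + ze(24) → 47
25 + io(26) → 51
33 + 47 → 80
51 + 80 → 131
Each symbol's bit-cost is frequency × depth; summing gives 367 bits (equivalently 25 + 33 + 47 + 51 + 80 + 131).

367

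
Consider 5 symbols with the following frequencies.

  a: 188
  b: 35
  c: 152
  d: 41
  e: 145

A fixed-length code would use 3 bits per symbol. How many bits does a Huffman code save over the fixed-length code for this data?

Fixed-length: 3 bits × 561 symbols = 1683 bits.
Huffman merges:
merge b(35) and d(41): 76
merge 76 and e(145): 221
merge c(152) and a(188): 340
merge 221 and 340: 561
Huffman total = 76 + 221 + 340 + 561 = 1198 bits.
Saving = 1683 − 1198 = 485 bits.

485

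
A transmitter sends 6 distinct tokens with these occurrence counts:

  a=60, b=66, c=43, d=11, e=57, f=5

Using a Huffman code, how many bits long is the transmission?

Greedily combine the two least-frequent nodes:
merge f(5) and d(11): 16
merge 16 and c(43): 59
merge e(57) and 59: 116
merge a(60) and b(66): 126
merge 116 and 126: 242
Total encoded bits = sum of merged weights = 16 + 59 + 116 + 126 + 242 = 559.

559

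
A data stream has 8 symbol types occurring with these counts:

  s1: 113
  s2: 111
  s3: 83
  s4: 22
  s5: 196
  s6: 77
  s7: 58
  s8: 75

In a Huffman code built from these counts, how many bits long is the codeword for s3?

3

Build the tree from the bottom:
merge s4(22) and s7(58): 80
merge s8(75) and s6(77): 152
merge 80 and s3(83): 163
merge s2(111) and s1(113): 224
merge 152 and 163: 315
merge s5(196) and 224: 420
merge 315 and 420: 735
The subtree containing s3 is merged 3 times, so code length = 3.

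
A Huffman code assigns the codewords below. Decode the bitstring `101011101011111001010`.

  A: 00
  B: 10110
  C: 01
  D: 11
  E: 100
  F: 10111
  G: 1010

Read left to right; each codeword is recognised as soon as it completes (prefix code):
  1010→G | 11→D | 1010→G | 11→D | 11→D | 100→E | 1010→G
Decoded message: GDGDDEG

GDGDDEG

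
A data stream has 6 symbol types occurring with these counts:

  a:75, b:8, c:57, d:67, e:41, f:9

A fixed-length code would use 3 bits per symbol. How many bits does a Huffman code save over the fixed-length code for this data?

182

Fixed-length: 3 bits × 257 symbols = 771 bits.
Huffman merges:
merge b(8) and f(9): 17
merge 17 and e(41): 58
merge c(57) and 58: 115
merge d(67) and a(75): 142
merge 115 and 142: 257
Huffman total = 17 + 58 + 115 + 142 + 257 = 589 bits.
Saving = 771 − 589 = 182 bits.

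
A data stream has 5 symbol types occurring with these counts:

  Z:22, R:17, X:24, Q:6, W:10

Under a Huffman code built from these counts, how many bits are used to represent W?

3

Repeatedly merge the two smallest:
merge Q(6) and W(10): 16
merge 16 and R(17): 33
merge Z(22) and X(24): 46
merge 33 and 46: 79
W's leaf is at depth 3, giving a 3-bit codeword.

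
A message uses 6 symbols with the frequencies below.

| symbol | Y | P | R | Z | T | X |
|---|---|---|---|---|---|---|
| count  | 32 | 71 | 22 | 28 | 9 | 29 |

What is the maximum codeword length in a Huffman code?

Merge the two lowest-weight nodes at each step:
merge T(9) and R(22): 31
merge Z(28) and X(29): 57
merge 31 and Y(32): 63
merge 57 and 63: 120
merge P(71) and 120: 191
Maximum depth reached is 4.

4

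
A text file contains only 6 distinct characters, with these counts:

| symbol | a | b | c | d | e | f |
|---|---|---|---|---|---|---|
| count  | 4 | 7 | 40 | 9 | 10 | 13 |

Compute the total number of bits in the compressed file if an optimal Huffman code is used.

180

Greedily combine the two least-frequent nodes:
a(4) + b(7) → 11
d(9) + e(10) → 19
11 + f(13) → 24
19 + 24 → 43
c(40) + 43 → 83
Each symbol's bit-cost is frequency × depth; summing gives 180 bits (equivalently 11 + 19 + 24 + 43 + 83).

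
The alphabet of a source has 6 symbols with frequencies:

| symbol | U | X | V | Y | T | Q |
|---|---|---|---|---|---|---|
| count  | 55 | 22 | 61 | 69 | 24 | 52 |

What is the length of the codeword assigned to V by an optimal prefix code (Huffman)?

2

Huffman merges, smallest pair first:
combine X(22), T(24) → 46
combine 46, Q(52) → 98
combine U(55), V(61) → 116
combine Y(69), 98 → 167
combine 116, 167 → 283
The subtree containing V is merged 2 times, so code length = 2.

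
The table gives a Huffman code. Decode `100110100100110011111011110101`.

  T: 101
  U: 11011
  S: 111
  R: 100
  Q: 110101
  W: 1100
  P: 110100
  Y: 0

Read left to right; each codeword is recognised as soon as it completes (prefix code):
  100→R | 110100→P | 100→R | 1100→W | 111→S | 11011→U | 110101→Q
Decoded message: RPRWSUQ

RPRWSUQ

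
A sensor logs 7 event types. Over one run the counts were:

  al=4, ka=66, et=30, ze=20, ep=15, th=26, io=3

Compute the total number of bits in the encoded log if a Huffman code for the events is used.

389

Greedily combine the two least-frequent nodes:
combine io(3), al(4) → 7
combine 7, ep(15) → 22
combine ze(20), 22 → 42
combine th(26), et(30) → 56
combine 42, 56 → 98
combine ka(66), 98 → 164
Each symbol's bit-cost is frequency × depth; summing gives 389 bits (equivalently 7 + 22 + 42 + 56 + 98 + 164).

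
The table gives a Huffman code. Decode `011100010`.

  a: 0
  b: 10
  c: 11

acbaab

Read left to right; each codeword is recognised as soon as it completes (prefix code):
  0→a | 11→c | 10→b | 0→a | 0→a | 10→b
Decoded message: acbaab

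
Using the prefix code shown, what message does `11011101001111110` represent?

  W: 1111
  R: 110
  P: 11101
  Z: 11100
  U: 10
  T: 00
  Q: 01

Read left to right; each codeword is recognised as soon as it completes (prefix code):
  110→R | 11101→P | 00→T | 1111→W | 110→R
Decoded message: RPTWR

RPTWR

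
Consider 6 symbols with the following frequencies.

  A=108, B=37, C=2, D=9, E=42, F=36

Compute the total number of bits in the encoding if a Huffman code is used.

Greedily combine the two least-frequent nodes:
C(2) + D(9) → 11
11 + F(36) → 47
B(37) + E(42) → 79
47 + 79 → 126
A(108) + 126 → 234
The encoded length is the sum of every internal node's weight: 11 + 47 + 79 + 126 + 234 = 497 bits.

497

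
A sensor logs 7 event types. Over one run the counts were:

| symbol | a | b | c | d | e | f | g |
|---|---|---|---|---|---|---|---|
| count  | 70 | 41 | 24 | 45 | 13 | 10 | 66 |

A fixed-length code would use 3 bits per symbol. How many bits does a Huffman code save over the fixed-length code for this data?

Fixed-length: 3 bits × 269 symbols = 807 bits.
Huffman merges:
combine f(10), e(13) → 23
combine 23, c(24) → 47
combine b(41), d(45) → 86
combine 47, g(66) → 113
combine a(70), 86 → 156
combine 113, 156 → 269
Huffman total = 23 + 47 + 86 + 113 + 156 + 269 = 694 bits.
Saving = 807 − 694 = 113 bits.

113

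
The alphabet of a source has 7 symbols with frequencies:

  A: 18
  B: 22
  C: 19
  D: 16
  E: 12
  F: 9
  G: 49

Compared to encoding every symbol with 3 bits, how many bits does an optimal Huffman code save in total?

Fixed-length: 3 bits × 145 symbols = 435 bits.
Huffman merges:
merge F(9) and E(12): 21
merge D(16) and A(18): 34
merge C(19) and 21: 40
merge B(22) and 34: 56
merge 40 and G(49): 89
merge 56 and 89: 145
Huffman total = 21 + 34 + 40 + 56 + 89 + 145 = 385 bits.
Saving = 435 − 385 = 50 bits.

50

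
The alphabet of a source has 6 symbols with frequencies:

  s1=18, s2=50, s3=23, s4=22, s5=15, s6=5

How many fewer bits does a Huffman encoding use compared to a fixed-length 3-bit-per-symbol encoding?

80

Fixed-length: 3 bits × 133 symbols = 399 bits.
Huffman merges:
s6(5) + s5(15) → 20
s1(18) + 20 → 38
s4(22) + s3(23) → 45
38 + 45 → 83
s2(50) + 83 → 133
Huffman total = 20 + 38 + 45 + 83 + 133 = 319 bits.
Saving = 399 − 319 = 80 bits.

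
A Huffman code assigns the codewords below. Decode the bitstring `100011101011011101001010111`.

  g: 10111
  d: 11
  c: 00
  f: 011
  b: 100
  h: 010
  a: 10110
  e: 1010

Read left to right; each codeword is recognised as soon as it completes (prefix code):
  100→b | 011→f | 1010→e | 11→d | 011→f | 1010→e | 010→h | 10111→g
Decoded message: bfedfehg

bfedfehg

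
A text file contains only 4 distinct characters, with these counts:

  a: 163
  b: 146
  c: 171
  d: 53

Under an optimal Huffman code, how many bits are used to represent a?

2

Huffman merges, smallest pair first:
combine d(53), b(146) → 199
combine a(163), c(171) → 334
combine 199, 334 → 533
a's leaf is at depth 2, giving a 2-bit codeword.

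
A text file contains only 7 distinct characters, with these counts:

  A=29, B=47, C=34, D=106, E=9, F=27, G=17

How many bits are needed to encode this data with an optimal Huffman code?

Build the Huffman tree bottom-up:
E(9) + G(17) → 26
26 + F(27) → 53
A(29) + C(34) → 63
B(47) + 53 → 100
63 + 100 → 163
D(106) + 163 → 269
Each symbol's bit-cost is frequency × depth; summing gives 674 bits (equivalently 26 + 53 + 63 + 100 + 163 + 269).

674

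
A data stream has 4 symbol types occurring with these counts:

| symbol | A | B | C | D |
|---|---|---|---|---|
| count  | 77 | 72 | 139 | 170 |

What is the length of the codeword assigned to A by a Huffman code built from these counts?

3

Huffman merges, smallest pair first:
combine B(72), A(77) → 149
combine C(139), 149 → 288
combine D(170), 288 → 458
A's leaf is at depth 3, giving a 3-bit codeword.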